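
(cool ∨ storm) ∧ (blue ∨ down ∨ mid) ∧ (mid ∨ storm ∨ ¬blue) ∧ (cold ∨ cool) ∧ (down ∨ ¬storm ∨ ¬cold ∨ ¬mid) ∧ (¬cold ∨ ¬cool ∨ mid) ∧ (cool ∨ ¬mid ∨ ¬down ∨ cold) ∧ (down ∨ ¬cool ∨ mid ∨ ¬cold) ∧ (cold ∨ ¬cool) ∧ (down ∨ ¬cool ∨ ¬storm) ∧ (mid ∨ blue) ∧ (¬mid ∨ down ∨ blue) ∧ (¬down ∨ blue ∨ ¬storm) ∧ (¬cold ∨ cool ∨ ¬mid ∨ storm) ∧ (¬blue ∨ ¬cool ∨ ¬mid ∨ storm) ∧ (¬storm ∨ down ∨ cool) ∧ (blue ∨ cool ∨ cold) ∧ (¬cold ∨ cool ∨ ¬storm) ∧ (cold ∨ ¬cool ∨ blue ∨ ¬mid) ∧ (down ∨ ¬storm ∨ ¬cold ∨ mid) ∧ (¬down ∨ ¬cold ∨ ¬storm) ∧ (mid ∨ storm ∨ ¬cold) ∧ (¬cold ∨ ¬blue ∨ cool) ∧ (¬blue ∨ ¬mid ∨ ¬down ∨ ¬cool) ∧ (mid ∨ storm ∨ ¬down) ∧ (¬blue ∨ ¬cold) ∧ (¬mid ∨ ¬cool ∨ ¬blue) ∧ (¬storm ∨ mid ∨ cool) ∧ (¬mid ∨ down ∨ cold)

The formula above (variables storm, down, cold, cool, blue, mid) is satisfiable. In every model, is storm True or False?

Suppose storm = True.
Try cold = True.
(cool) alone gives cool = True.
(mid) alone gives mid = True.
(down) alone gives down = True.
But (¬down) is also a unit clause — contradiction.
So cold must be the other value — set cold = False.
(cool) alone gives cool = True.
But (¬cool) is also a unit clause — contradiction.
Neither cold = True nor cold = False works.
So every satisfying assignment has storm = False.

False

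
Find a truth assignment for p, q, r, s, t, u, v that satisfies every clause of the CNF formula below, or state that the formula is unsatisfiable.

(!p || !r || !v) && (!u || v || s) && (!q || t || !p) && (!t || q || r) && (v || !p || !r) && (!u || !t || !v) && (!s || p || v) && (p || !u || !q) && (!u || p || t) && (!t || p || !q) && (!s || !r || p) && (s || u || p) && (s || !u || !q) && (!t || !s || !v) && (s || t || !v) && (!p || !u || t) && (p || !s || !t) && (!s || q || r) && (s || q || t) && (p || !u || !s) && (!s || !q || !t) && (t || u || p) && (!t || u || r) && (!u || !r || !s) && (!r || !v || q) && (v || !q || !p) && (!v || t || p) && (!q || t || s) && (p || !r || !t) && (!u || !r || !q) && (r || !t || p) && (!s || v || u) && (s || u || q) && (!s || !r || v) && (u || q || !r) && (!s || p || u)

UNSATISFIABLE

Try p = false.
Try s = false.
The clause (u) is unit, so u = true.
The clause (v) is unit, so v = true.
The clause (!t) is unit, so t = false.
Now (t) is unsatisfied and unit — conflict.
Backtrack on s: now try s = true.
The clause (v) is unit, so v = true.
The clause (!r) is unit, so r = false.
The clause (!t) is unit, so t = false.
Now (t) is unsatisfied and unit — conflict.
Either choice for s ends in contradiction.
Backtrack on p: now try p = true.
Try r = false.
Try q = false.
The clause (!t) is unit, so t = false.
The clause (!u) is unit, so u = false.
The clause (!s) is unit, so s = false.
Now (s) is unsatisfied and unit — conflict.
Backtrack on q: now try q = true.
The clause (t) is unit, so t = true.
The clause (!s) is unit, so s = false.
The clause (!u) is unit, so u = false.
Now (u) is unsatisfied and unit — conflict.
Either choice for q ends in contradiction.
Backtrack on r: now try r = true.
The clause (!v) is unit, so v = false.
Now (v) is unsatisfied and unit — conflict.
Either choice for r ends in contradiction.
Either choice for p ends in contradiction.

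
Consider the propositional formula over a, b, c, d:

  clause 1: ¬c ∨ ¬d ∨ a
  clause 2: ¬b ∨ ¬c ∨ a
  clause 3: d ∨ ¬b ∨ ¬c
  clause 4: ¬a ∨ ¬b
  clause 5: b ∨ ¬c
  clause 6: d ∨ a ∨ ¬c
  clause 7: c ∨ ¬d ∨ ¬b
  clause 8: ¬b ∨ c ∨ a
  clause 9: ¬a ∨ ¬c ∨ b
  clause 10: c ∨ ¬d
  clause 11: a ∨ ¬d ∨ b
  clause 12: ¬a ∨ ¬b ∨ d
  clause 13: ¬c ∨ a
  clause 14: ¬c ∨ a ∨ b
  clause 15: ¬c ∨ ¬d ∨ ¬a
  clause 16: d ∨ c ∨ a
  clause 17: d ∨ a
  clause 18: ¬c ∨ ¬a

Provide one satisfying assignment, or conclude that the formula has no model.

Branch on a: set a = True.
Unit clause (¬b) forces b = False.
Unit clause (¬c) forces c = False.
Unit clause (¬d) forces d = False.
This assignment satisfies each clause.

a ↦ True,  b ↦ False,  c ↦ False,  d ↦ False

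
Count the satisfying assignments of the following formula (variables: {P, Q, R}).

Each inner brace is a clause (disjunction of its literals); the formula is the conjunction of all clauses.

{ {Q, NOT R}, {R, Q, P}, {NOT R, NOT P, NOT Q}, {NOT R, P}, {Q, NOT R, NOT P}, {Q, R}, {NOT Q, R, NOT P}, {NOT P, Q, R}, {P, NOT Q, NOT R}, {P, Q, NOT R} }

1

There are 2^3 = 8 truth assignments over (P, Q, R).
Check each against the 10 clauses (columns in the order P, Q, R):
  F F F  ✗ fails (R OR Q OR P)
  F F T  ✗ fails (Q OR NOT R)
  F T F  ✓ satisfies all
  F T T  ✗ fails (NOT R OR P)
  T F F  ✗ fails (Q OR R)
  T F T  ✗ fails (Q OR NOT R)
  T T F  ✗ fails (NOT Q OR R OR NOT P)
  T T T  ✗ fails (NOT R OR NOT P OR NOT Q)
1 of the 8 rows is a model.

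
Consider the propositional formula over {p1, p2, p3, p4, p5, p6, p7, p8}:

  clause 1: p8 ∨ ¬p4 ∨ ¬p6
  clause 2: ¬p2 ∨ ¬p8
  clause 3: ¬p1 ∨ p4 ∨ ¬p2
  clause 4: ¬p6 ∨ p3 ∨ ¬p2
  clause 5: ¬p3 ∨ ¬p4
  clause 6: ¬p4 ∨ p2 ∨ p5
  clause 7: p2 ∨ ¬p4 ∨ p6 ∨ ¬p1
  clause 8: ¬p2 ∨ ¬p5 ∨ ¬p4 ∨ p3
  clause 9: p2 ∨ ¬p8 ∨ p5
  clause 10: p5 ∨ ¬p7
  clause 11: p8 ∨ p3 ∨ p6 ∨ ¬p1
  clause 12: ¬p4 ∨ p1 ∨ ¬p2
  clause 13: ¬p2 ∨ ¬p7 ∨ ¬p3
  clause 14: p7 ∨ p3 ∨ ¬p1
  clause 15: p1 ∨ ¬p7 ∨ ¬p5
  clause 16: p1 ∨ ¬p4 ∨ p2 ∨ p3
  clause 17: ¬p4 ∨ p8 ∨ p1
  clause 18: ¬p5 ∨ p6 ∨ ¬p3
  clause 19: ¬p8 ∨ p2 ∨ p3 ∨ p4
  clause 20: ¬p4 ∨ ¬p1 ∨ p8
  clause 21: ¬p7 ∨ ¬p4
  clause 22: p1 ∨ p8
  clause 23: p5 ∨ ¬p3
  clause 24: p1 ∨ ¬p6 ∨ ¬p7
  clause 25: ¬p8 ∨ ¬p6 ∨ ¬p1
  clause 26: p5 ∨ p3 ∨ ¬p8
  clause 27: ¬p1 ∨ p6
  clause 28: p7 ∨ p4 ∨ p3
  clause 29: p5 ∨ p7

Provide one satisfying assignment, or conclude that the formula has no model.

Suppose p2 = False.
Suppose p3 = True.
The clause (¬p4) is unit, so p4 = False.
The clause (p5) is unit, so p5 = True.
The clause (p6) is unit, so p6 = True.
Suppose p1 = False.
The clause (¬p7) is unit, so p7 = False.
The clause (p8) is unit, so p8 = True.
This assignment satisfies each clause.

p1 ↦ False; p2 ↦ False; p3 ↦ True; p4 ↦ False; p5 ↦ True; p6 ↦ True; p7 ↦ False; p8 ↦ True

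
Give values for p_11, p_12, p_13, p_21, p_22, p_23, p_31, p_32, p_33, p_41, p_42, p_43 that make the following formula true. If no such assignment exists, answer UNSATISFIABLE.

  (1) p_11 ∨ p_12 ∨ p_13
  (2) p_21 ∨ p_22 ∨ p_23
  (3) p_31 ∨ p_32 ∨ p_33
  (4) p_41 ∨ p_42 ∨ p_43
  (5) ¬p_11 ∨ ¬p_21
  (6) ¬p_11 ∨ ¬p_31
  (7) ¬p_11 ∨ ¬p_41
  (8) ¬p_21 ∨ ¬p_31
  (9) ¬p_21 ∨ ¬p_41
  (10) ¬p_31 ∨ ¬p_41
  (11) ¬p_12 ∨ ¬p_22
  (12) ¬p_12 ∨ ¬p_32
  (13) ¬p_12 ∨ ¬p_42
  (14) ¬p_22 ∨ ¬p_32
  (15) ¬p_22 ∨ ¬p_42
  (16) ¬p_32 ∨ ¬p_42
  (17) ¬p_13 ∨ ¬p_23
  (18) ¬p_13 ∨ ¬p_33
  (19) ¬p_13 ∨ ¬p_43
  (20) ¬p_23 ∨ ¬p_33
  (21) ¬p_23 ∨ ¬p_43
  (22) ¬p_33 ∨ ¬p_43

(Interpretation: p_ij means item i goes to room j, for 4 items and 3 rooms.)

UNSATISFIABLE

Try p_11 = False.
Try p_12 = True.
From the singleton clause (¬p_22), p_22 = False.
From the singleton clause (¬p_32), p_32 = False.
From the singleton clause (¬p_42), p_42 = False.
Try p_21 = True.
From the singleton clause (¬p_31), p_31 = False.
From the singleton clause (p_33), p_33 = True.
From the singleton clause (¬p_41), p_41 = False.
From the singleton clause (p_43), p_43 = True.
But (¬p_43) is also a unit clause — contradiction.
Undo p_21 and try p_21 = False.
From the singleton clause (p_23), p_23 = True.
From the singleton clause (¬p_13), p_13 = False.
From the singleton clause (¬p_33), p_33 = False.
From the singleton clause (p_31), p_31 = True.
From the singleton clause (¬p_41), p_41 = False.
From the singleton clause (p_43), p_43 = True.
But (¬p_43) is also a unit clause — contradiction.
Either choice for p_21 ends in contradiction.
Undo p_12 and try p_12 = False.
From the singleton clause (p_13), p_13 = True.
From the singleton clause (¬p_23), p_23 = False.
From the singleton clause (¬p_33), p_33 = False.
From the singleton clause (¬p_43), p_43 = False.
Try p_21 = True.
From the singleton clause (¬p_31), p_31 = False.
From the singleton clause (p_32), p_32 = True.
From the singleton clause (¬p_41), p_41 = False.
From the singleton clause (p_42), p_42 = True.
But (¬p_42) is also a unit clause — contradiction.
Undo p_21 and try p_21 = False.
From the singleton clause (p_22), p_22 = True.
From the singleton clause (¬p_32), p_32 = False.
From the singleton clause (p_31), p_31 = True.
From the singleton clause (¬p_41), p_41 = False.
From the singleton clause (p_42), p_42 = True.
But (¬p_42) is also a unit clause — contradiction.
Either choice for p_21 ends in contradiction.
Either choice for p_12 ends in contradiction.
Undo p_11 and try p_11 = True.
From the singleton clause (¬p_21), p_21 = False.
From the singleton clause (¬p_31), p_31 = False.
From the singleton clause (¬p_41), p_41 = False.
Try p_22 = True.
From the singleton clause (¬p_12), p_12 = False.
From the singleton clause (¬p_32), p_32 = False.
From the singleton clause (p_33), p_33 = True.
From the singleton clause (¬p_42), p_42 = False.
From the singleton clause (p_43), p_43 = True.
But (¬p_43) is also a unit clause — contradiction.
Undo p_22 and try p_22 = False.
From the singleton clause (p_23), p_23 = True.
From the singleton clause (¬p_13), p_13 = False.
From the singleton clause (¬p_33), p_33 = False.
From the singleton clause (p_32), p_32 = True.
From the singleton clause (¬p_12), p_12 = False.
From the singleton clause (¬p_42), p_42 = False.
From the singleton clause (p_43), p_43 = True.
But (¬p_43) is also a unit clause — contradiction.
Either choice for p_22 ends in contradiction.
Either choice for p_11 ends in contradiction.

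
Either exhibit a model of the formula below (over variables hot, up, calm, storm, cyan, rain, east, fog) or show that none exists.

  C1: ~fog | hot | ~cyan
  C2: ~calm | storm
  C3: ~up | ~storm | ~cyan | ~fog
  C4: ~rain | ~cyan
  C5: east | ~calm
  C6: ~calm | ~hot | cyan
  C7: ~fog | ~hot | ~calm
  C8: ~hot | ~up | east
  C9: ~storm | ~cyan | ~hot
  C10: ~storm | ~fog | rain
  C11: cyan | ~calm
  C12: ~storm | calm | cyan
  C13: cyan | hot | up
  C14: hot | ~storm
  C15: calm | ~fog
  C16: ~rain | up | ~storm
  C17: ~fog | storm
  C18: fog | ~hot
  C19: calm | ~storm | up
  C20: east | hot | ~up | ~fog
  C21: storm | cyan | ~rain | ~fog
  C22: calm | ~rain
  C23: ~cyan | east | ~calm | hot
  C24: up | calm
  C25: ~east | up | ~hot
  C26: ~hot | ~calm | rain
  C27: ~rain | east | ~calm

Suppose calm = 0.
From the singleton clause (~fog), fog = 0.
From the singleton clause (~hot), hot = 0.
From the singleton clause (~storm), storm = 0.
From the singleton clause (~rain), rain = 0.
From the singleton clause (up), up = 1.
All clauses hold; cyan, east can take either value.

hot ↦ 0, up ↦ 1, calm ↦ 0, storm ↦ 0, cyan ↦ 0, rain ↦ 0, east ↦ 1, fog ↦ 0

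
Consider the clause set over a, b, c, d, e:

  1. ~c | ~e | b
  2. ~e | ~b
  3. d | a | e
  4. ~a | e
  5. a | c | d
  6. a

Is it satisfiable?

The clause (a) is unit, so a = 1.
The clause (e) is unit, so e = 1.
The clause (~b) is unit, so b = 0.
The clause (~c) is unit, so c = 0.
No clause remains; d is free.
A satisfying assignment: a ↦ 1, b ↦ 0, c ↦ 0, d ↦ 1, e ↦ 1.

Yes, satisfiable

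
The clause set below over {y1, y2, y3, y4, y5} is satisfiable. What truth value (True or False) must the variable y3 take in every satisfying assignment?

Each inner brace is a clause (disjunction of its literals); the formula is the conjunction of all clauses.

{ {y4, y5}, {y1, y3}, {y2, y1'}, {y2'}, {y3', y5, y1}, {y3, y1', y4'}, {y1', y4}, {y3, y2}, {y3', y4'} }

True

Suppose y3 = 0.
From the singleton clause (y1), y1 = 1.
From the singleton clause (y2), y2 = 1.
But (y2') is also a unit clause — contradiction.
So every satisfying assignment has y3 = True.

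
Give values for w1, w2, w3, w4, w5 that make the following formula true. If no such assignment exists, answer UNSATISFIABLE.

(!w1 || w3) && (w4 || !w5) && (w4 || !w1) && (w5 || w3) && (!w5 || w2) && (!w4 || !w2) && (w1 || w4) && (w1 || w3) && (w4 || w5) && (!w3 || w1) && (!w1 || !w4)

UNSATISFIABLE

Branch on w1: set w1 = false.
From the singleton clause (w4), w4 = true.
From the singleton clause (!w2), w2 = false.
From the singleton clause (!w5), w5 = false.
From the singleton clause (w3), w3 = true.
That conflicts with the unit clause (!w3).
So w1 must be the other value — set w1 = true.
From the singleton clause (w3), w3 = true.
From the singleton clause (w4), w4 = true.
That conflicts with the unit clause (!w4).
Neither w1 = true nor w1 = false works.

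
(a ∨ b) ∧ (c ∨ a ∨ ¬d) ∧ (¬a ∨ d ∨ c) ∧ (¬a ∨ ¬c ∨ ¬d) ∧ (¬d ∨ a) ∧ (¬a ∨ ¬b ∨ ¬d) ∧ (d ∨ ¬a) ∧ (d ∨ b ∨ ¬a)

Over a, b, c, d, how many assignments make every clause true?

3

There are 2^4 = 16 truth assignments over (a, b, c, d).
Check each against the 8 clauses (columns in the order a, b, c, d):
  F F F F  ✗ fails (a ∨ b)
  F F F T  ✗ fails (a ∨ b)
  F F T F  ✗ fails (a ∨ b)
  F F T T  ✗ fails (a ∨ b)
  F T F F  ✓ satisfies all
  F T F T  ✗ fails (c ∨ a ∨ ¬d)
  F T T F  ✓ satisfies all
  F T T T  ✗ fails (¬d ∨ a)
  T F F F  ✗ fails (¬a ∨ d ∨ c)
  T F F T  ✓ satisfies all
  T F T F  ✗ fails (d ∨ ¬a)
  T F T T  ✗ fails (¬a ∨ ¬c ∨ ¬d)
  T T F F  ✗ fails (¬a ∨ d ∨ c)
  T T F T  ✗ fails (¬a ∨ ¬b ∨ ¬d)
  T T T F  ✗ fails (d ∨ ¬a)
  T T T T  ✗ fails (¬a ∨ ¬c ∨ ¬d)
3 of the 16 rows are models.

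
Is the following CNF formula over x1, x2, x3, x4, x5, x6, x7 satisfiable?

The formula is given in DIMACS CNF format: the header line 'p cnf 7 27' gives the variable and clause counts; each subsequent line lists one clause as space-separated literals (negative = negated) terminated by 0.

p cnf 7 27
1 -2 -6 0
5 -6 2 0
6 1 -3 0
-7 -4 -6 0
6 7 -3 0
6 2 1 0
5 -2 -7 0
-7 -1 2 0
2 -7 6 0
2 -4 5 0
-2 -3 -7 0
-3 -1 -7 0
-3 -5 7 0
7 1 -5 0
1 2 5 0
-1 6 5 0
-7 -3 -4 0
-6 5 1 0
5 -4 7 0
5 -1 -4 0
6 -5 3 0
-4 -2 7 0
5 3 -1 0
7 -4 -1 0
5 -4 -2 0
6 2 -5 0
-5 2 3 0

Yes, satisfiable

Case x1 = True:
Case x7 = False:
(¬x4) alone gives x4 = False.
Case x6 = True:
Case x5 = False:
(x2) alone gives x2 = True.
(x3) alone gives x3 = True.
All clauses are satisfied.
A satisfying assignment: x1 ↦ True,  x2 ↦ True,  x3 ↦ True,  x4 ↦ False,  x5 ↦ False,  x6 ↦ True,  x7 ↦ False.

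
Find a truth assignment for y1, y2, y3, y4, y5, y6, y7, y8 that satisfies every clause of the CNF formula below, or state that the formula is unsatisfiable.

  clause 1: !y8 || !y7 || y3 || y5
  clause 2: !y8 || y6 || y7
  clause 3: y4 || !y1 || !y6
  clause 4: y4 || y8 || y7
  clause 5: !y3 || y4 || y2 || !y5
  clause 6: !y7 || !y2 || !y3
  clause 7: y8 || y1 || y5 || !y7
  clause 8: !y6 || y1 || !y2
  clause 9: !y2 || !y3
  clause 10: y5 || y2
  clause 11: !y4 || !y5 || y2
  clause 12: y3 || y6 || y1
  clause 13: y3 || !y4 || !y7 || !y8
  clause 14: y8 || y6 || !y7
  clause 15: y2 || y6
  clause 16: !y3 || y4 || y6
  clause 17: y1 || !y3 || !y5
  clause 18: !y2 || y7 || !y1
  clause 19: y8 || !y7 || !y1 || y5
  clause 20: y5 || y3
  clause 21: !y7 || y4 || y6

Case y2 = false:
The clause (y5) is unit, so y5 = true.
The clause (!y4) is unit, so y4 = false.
The clause (!y3) is unit, so y3 = false.
The clause (y6) is unit, so y6 = true.
The clause (!y1) is unit, so y1 = false.
Case y8 = true:
Every clause is now satisfied; y7 is unconstrained.

y1: false, y2: false, y3: false, y4: false, y5: true, y6: true, y7: true, y8: true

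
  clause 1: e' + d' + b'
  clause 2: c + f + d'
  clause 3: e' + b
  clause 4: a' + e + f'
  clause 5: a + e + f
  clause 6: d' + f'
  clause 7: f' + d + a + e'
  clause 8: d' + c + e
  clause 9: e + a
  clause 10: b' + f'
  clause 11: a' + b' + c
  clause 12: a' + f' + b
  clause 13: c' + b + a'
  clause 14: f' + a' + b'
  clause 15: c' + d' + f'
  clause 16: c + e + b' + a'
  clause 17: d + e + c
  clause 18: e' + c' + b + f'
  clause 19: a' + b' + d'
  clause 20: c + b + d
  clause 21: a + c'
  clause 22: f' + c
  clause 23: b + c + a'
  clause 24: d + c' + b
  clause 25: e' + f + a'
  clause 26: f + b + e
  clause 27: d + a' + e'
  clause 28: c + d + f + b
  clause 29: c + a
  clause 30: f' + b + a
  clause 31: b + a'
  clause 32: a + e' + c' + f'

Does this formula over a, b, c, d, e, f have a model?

Satisfiable

Suppose e = 0.
(a) alone gives a = 1.
(f') alone gives f = 0.
(b) alone gives b = 1.
(c) alone gives c = 1.
(d') alone gives d = 0.
This assignment satisfies each clause.
A satisfying assignment: a: 1, b: 1, c: 1, d: 0, e: 0, f: 0.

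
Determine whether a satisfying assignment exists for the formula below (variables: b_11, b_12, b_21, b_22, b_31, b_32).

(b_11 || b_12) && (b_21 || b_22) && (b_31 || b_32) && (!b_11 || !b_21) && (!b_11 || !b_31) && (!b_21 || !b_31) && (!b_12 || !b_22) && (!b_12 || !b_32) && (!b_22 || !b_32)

Suppose b_11 = true.
(!b_21) alone gives b_21 = false.
(b_22) alone gives b_22 = true.
(!b_31) alone gives b_31 = false.
(b_32) alone gives b_32 = true.
That conflicts with the unit clause (!b_32).
So b_11 must be the other value — set b_11 = false.
(b_12) alone gives b_12 = true.
(!b_22) alone gives b_22 = false.
(b_21) alone gives b_21 = true.
(!b_31) alone gives b_31 = false.
(b_32) alone gives b_32 = true.
That conflicts with the unit clause (!b_32).
Neither b_11 = true nor b_11 = false works.
No assignment satisfies every clause.

No, unsatisfiable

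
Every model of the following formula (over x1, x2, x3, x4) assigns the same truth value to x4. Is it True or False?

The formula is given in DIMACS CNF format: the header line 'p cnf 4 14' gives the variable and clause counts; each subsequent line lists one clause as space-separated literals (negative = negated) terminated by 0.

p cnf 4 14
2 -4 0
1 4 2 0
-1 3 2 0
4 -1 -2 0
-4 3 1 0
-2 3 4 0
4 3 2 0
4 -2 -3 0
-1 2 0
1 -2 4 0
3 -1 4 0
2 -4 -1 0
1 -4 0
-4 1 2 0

Suppose x4 = False.
Suppose x1 = True.
From the singleton clause (¬x2), x2 = False.
Now (x2) is unsatisfied and unit — conflict.
Undo x1 and try x1 = False.
From the singleton clause (x2), x2 = True.
Now (¬x2) is unsatisfied and unit — conflict.
Both values of x1 lead to a conflict.
So every satisfying assignment has x4 = True.

True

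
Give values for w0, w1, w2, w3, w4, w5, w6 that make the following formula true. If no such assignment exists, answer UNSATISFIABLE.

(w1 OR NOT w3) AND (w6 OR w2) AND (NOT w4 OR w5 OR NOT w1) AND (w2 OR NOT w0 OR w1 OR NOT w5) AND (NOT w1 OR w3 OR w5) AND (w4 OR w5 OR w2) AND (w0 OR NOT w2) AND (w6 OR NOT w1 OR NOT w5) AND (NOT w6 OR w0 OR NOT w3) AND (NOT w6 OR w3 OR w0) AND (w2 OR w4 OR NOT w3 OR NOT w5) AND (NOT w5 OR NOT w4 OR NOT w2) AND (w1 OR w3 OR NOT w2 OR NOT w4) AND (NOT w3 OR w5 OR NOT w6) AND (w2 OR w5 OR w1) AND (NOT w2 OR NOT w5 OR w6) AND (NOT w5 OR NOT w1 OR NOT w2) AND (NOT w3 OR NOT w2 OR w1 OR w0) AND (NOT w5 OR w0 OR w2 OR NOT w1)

Try w1 = false.
From the singleton clause (NOT w3), w3 = false.
Try w6 = true.
From the singleton clause (w0), w0 = true.
Try w2 = true.
From the singleton clause (NOT w4), w4 = false.
All clauses hold; w5 can take either value.

w0=true; w1=false; w2=true; w3=false; w4=false; w5=false; w6=true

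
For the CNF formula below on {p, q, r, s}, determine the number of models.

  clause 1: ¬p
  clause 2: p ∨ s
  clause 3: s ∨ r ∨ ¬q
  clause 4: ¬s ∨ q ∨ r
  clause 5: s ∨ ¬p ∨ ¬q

There are 2^4 = 16 truth assignments over (p, q, r, s).
Check each against the 5 clauses (columns in the order p, q, r, s):
  F F F F  ✗ fails (p ∨ s)
  F F F T  ✗ fails (¬s ∨ q ∨ r)
  F F T F  ✗ fails (p ∨ s)
  F F T T  ✓ satisfies all
  F T F F  ✗ fails (p ∨ s)
  F T F T  ✓ satisfies all
  F T T F  ✗ fails (p ∨ s)
  F T T T  ✓ satisfies all
  T F F F  ✗ fails (¬p)
  T F F T  ✗ fails (¬p)
  T F T F  ✗ fails (¬p)
  T F T T  ✗ fails (¬p)
  T T F F  ✗ fails (¬p)
  T T F T  ✗ fails (¬p)
  T T T F  ✗ fails (¬p)
  T T T T  ✗ fails (¬p)
3 of the 16 rows are models.

3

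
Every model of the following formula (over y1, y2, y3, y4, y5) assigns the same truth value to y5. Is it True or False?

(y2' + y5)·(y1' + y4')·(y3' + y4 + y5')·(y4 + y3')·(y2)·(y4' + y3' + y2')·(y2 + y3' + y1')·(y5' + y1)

True

Suppose y5 = 0.
Unit clause (y2') forces y2 = 0.
But (y2) is also a unit clause — contradiction.
So every satisfying assignment has y5 = True.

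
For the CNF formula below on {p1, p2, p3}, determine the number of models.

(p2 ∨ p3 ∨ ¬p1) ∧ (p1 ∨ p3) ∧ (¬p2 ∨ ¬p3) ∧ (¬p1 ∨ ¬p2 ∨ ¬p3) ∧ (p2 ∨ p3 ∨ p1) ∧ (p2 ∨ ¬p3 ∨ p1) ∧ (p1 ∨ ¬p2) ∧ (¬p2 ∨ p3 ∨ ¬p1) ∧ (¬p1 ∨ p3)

There are 2^3 = 8 truth assignments over (p1, p2, p3).
Check each against the 9 clauses (columns in the order p1, p2, p3):
  F F F  ✗ fails (p1 ∨ p3)
  F F T  ✗ fails (p2 ∨ ¬p3 ∨ p1)
  F T F  ✗ fails (p1 ∨ p3)
  F T T  ✗ fails (¬p2 ∨ ¬p3)
  T F F  ✗ fails (p2 ∨ p3 ∨ ¬p1)
  T F T  ✓ satisfies all
  T T F  ✗ fails (¬p2 ∨ p3 ∨ ¬p1)
  T T T  ✗ fails (¬p2 ∨ ¬p3)
1 of the 8 rows is a model.

1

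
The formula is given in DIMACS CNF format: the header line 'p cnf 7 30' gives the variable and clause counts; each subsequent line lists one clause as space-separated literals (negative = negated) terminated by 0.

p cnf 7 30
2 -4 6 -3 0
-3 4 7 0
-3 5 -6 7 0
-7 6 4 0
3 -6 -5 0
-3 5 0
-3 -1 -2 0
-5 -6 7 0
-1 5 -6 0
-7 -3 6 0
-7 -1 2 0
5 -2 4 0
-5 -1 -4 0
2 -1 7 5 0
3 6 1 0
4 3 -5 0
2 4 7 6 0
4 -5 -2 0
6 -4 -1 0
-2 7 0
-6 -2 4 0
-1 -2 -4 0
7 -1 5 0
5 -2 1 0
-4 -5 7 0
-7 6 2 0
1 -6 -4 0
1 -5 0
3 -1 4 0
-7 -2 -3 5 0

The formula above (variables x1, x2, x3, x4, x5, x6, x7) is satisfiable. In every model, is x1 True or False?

False

Suppose x1 = True.
Suppose x3 = False.
Unit clause (x4) forces x4 = True.
Unit clause (¬x5) forces x5 = False.
Unit clause (¬x6) forces x6 = False.
Now (x6) is unsatisfied and unit — conflict.
Backtrack on x3: now try x3 = True.
Unit clause (x5) forces x5 = True.
Unit clause (¬x2) forces x2 = False.
Unit clause (¬x7) forces x7 = False.
Unit clause (x4) forces x4 = True.
Now (¬x4) is unsatisfied and unit — conflict.
Neither x3 = True nor x3 = False works.
So every satisfying assignment has x1 = False.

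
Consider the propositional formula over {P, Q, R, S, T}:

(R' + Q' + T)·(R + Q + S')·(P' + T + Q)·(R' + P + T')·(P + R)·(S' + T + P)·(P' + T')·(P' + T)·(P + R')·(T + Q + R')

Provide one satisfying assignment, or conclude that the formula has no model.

UNSATISFIABLE

Case P = 1:
From the singleton clause (T'), T = 0.
That conflicts with the unit clause (T).
Undo P and try P = 0.
From the singleton clause (R), R = 1.
That conflicts with the unit clause (R').
Either choice for P ends in contradiction.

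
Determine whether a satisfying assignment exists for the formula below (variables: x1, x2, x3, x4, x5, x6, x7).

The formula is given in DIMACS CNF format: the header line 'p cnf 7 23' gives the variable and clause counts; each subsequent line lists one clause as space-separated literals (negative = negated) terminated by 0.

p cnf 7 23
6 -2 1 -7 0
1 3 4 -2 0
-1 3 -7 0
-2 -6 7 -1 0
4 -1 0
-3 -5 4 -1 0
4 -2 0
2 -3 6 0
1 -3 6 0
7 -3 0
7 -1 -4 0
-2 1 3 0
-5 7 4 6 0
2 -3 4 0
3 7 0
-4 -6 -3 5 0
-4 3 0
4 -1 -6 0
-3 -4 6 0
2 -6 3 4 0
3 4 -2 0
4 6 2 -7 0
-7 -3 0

No

Try x4 = True.
Unit clause (x3) forces x3 = True.
Unit clause (x7) forces x7 = True.
But (¬x7) is also a unit clause — contradiction.
Backtrack on x4: now try x4 = False.
Unit clause (¬x1) forces x1 = False.
Unit clause (¬x2) forces x2 = False.
Unit clause (¬x3) forces x3 = False.
Unit clause (x7) forces x7 = True.
Unit clause (¬x6) forces x6 = False.
But (x6) is also a unit clause — contradiction.
Both values of x4 lead to a conflict.
No assignment satisfies every clause.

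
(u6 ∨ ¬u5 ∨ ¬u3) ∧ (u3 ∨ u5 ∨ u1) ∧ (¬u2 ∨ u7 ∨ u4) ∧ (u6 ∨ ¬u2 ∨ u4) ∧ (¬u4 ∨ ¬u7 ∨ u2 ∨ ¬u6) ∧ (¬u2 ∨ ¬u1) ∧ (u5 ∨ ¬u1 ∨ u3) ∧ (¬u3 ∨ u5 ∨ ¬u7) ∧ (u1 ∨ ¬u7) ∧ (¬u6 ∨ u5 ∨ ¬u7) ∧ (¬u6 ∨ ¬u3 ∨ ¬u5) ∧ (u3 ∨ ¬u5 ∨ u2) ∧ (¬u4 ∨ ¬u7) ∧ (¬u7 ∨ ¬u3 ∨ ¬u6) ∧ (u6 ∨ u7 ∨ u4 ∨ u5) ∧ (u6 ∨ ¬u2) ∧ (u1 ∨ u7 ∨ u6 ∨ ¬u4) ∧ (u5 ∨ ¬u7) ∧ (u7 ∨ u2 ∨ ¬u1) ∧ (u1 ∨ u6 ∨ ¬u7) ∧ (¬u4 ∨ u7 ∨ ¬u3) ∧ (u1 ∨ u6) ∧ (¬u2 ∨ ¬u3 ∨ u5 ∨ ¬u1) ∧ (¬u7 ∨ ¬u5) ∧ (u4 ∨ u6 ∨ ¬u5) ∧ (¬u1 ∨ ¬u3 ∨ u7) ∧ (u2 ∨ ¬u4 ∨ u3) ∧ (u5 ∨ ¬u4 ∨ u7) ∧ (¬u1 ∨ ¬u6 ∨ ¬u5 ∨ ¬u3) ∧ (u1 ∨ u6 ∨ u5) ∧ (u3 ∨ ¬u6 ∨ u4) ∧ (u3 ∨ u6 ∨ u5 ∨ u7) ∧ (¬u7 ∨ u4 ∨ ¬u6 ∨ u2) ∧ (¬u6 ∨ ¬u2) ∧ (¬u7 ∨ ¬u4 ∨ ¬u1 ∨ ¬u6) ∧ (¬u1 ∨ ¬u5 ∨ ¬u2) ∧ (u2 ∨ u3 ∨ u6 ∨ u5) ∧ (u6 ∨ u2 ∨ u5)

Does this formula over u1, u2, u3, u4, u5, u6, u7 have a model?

Branch on u2: set u2 = False.
Branch on u1: set u1 = False.
The clause (¬u7) is unit, so u7 = False.
The clause (u6) is unit, so u6 = True.
Branch on u3: set u3 = True.
The clause (¬u5) is unit, so u5 = False.
The clause (¬u4) is unit, so u4 = False.
Every clause now holds.
A satisfying assignment: u1 ↦ False; u2 ↦ False; u3 ↦ True; u4 ↦ False; u5 ↦ False; u6 ↦ True; u7 ↦ False.

Yes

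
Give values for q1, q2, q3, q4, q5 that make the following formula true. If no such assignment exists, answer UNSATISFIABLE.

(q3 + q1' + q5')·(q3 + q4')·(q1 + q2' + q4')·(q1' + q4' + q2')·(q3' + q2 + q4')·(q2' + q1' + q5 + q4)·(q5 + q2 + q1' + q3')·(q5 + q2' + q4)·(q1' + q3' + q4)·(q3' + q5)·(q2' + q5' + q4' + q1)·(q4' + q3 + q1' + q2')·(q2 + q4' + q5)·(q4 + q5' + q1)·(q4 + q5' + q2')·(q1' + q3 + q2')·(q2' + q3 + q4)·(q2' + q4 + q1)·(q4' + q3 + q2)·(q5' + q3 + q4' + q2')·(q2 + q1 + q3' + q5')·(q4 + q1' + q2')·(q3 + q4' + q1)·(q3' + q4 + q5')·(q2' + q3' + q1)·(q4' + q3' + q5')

Suppose q3 = 0.
The clause (q4') is unit, so q4 = 0.
The clause (q2') is unit, so q2 = 0.
Suppose q1 = 0.
The clause (q5') is unit, so q5 = 0.
Every clause now holds.

q1=0; q2=0; q3=0; q4=0; q5=0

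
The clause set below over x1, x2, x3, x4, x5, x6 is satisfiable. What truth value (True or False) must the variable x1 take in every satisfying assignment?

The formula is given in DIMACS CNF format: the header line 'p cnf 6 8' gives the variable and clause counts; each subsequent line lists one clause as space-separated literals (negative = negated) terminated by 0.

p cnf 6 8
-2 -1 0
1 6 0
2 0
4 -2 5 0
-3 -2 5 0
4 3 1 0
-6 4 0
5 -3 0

False

Suppose x1 = True.
Unit clause (¬x2) forces x2 = False.
Now (x2) is unsatisfied and unit — conflict.
So every satisfying assignment has x1 = False.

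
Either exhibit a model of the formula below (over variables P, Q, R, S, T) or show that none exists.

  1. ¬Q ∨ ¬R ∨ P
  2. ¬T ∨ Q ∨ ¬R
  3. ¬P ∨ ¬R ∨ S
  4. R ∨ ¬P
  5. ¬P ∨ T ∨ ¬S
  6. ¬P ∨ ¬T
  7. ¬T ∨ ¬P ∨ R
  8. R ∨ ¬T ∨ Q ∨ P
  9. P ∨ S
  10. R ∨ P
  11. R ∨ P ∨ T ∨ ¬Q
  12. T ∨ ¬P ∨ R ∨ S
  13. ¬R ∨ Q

Branch on R: set R = True.
(Q) alone gives Q = True.
(P) alone gives P = True.
(S) alone gives S = True.
(T) alone gives T = True.
That conflicts with the unit clause (¬T).
That branch fails; take R = False instead.
(¬P) alone gives P = False.
That conflicts with the unit clause (P).
Neither R = True nor R = False works.

UNSATISFIABLE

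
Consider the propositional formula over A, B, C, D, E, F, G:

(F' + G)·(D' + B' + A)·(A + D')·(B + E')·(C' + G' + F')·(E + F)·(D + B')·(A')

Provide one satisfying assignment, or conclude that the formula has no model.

A ↦ 0,  B ↦ 0,  C ↦ 0,  D ↦ 0,  E ↦ 0,  F ↦ 1,  G ↦ 1

Unit clause (A') forces A = 0.
Unit clause (D') forces D = 0.
Unit clause (B') forces B = 0.
Unit clause (E') forces E = 0.
Unit clause (F) forces F = 1.
Unit clause (G) forces G = 1.
Unit clause (C') forces C = 0.
All clauses are satisfied.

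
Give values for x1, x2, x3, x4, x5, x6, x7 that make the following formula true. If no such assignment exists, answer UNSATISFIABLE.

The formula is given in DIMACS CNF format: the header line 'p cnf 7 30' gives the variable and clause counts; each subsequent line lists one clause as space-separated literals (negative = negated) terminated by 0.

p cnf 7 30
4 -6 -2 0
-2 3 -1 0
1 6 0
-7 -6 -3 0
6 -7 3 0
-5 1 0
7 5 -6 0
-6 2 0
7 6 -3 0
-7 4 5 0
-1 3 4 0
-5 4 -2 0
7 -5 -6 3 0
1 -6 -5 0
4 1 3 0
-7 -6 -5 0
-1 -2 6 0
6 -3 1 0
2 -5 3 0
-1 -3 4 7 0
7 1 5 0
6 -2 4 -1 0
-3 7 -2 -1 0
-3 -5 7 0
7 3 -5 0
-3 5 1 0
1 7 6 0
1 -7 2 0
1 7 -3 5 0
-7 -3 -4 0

Suppose x1 = False.
(x6) alone gives x6 = True.
(¬x5) alone gives x5 = False.
(x7) alone gives x7 = True.
(¬x3) alone gives x3 = False.
(x2) alone gives x2 = True.
(x4) alone gives x4 = True.
This assignment satisfies each clause.

x1 ↦ False; x2 ↦ True; x3 ↦ False; x4 ↦ True; x5 ↦ False; x6 ↦ True; x7 ↦ True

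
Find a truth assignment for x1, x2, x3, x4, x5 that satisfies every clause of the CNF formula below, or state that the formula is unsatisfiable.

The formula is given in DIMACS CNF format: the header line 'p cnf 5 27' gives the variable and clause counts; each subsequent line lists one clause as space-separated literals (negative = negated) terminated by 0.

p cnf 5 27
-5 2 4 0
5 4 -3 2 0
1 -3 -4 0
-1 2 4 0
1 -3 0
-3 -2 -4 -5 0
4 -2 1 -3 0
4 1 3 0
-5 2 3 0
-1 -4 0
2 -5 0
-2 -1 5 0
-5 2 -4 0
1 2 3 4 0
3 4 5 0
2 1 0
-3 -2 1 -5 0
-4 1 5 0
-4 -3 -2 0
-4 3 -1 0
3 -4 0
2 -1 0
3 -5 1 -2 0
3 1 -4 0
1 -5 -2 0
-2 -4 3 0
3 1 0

x1: True; x2: True; x3: True; x4: False; x5: True

Branch on x1: set x1 = True.
From the singleton clause (¬x4), x4 = False.
From the singleton clause (x2), x2 = True.
From the singleton clause (x5), x5 = True.
Every clause is now satisfied; x3 is unconstrained.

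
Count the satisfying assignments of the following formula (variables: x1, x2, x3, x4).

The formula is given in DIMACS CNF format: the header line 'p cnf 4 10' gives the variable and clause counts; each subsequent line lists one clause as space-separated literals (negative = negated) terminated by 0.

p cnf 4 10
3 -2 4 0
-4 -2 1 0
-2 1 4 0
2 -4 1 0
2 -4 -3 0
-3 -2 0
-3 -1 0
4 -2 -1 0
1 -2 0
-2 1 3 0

5

There are 2^4 = 16 truth assignments over (x1, x2, x3, x4).
Check each against the 10 clauses (columns in the order x1, x2, x3, x4):
  F F F F  ✓ satisfies all
  F F F T  ✗ fails (x2 ∨ ¬x4 ∨ x1)
  F F T F  ✓ satisfies all
  F F T T  ✗ fails (x2 ∨ ¬x4 ∨ x1)
  F T F F  ✗ fails (x3 ∨ ¬x2 ∨ x4)
  F T F T  ✗ fails (¬x4 ∨ ¬x2 ∨ x1)
  F T T F  ✗ fails (¬x2 ∨ x1 ∨ x4)
  F T T T  ✗ fails (¬x4 ∨ ¬x2 ∨ x1)
  T F F F  ✓ satisfies all
  T F F T  ✓ satisfies all
  T F T F  ✗ fails (¬x3 ∨ ¬x1)
  T F T T  ✗ fails (x2 ∨ ¬x4 ∨ ¬x3)
  T T F F  ✗ fails (x3 ∨ ¬x2 ∨ x4)
  T T F T  ✓ satisfies all
  T T T F  ✗ fails (¬x3 ∨ ¬x2)
  T T T T  ✗ fails (¬x3 ∨ ¬x2)
5 of the 16 rows are models.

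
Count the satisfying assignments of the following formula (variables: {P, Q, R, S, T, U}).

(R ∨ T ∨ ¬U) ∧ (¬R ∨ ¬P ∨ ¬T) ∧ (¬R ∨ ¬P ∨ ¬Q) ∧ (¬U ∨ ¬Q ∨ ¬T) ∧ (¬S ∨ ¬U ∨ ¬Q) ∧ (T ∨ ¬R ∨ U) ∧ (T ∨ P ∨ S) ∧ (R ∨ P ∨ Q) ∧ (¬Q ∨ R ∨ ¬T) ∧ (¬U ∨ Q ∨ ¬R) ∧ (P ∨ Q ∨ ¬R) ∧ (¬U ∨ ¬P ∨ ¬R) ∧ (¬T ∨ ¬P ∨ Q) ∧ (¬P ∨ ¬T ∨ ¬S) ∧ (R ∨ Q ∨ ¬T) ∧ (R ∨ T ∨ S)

There are 2^6 = 64 truth assignments over (P, Q, R, S, T, U).
Split on Q. With Q = True, the clauses containing Q are satisfied and ¬Q drops from the rest; 4 of the 2^5 = 32 assignments to the other variables satisfy what remains.
With Q = False, by the same count on the reduced clause set, 1 assignment works.
Total: 4 + 1 = 5.

5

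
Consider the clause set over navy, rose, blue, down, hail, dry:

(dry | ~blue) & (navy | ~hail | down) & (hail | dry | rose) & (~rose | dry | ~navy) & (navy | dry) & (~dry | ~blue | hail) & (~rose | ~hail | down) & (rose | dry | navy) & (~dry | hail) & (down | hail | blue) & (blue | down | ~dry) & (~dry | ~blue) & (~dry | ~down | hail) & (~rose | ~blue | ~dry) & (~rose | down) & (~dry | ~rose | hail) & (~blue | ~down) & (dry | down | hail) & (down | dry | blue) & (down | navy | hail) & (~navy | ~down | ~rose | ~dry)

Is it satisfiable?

Suppose dry = 1.
(hail) alone gives hail = 1.
(~blue) alone gives blue = 0.
(down) alone gives down = 1.
Suppose navy = 1.
(~rose) alone gives rose = 0.
All clauses are satisfied.
A satisfying assignment: navy ↦ 1,  rose ↦ 0,  blue ↦ 0,  down ↦ 1,  hail ↦ 1,  dry ↦ 1.

Yes, satisfiable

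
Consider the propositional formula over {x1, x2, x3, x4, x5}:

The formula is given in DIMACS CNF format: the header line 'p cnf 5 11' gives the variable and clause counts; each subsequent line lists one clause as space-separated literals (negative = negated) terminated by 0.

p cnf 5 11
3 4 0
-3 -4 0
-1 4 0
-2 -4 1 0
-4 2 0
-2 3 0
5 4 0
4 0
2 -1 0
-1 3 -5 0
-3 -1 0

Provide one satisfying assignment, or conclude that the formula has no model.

UNSATISFIABLE

(x4) alone gives x4 = True.
(¬x3) alone gives x3 = False.
(x2) alone gives x2 = True.
Now (¬x2) is unsatisfied and unit — conflict.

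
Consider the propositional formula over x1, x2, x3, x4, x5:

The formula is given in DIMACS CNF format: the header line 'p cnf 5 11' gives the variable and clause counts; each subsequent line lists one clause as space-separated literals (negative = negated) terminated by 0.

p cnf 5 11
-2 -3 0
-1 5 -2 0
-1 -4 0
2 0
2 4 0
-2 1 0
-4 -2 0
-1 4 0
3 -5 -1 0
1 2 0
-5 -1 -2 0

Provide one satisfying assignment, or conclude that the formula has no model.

UNSATISFIABLE

From the singleton clause (x2), x2 = True.
From the singleton clause (¬x3), x3 = False.
From the singleton clause (x1), x1 = True.
From the singleton clause (x5), x5 = True.
That conflicts with the unit clause (¬x5).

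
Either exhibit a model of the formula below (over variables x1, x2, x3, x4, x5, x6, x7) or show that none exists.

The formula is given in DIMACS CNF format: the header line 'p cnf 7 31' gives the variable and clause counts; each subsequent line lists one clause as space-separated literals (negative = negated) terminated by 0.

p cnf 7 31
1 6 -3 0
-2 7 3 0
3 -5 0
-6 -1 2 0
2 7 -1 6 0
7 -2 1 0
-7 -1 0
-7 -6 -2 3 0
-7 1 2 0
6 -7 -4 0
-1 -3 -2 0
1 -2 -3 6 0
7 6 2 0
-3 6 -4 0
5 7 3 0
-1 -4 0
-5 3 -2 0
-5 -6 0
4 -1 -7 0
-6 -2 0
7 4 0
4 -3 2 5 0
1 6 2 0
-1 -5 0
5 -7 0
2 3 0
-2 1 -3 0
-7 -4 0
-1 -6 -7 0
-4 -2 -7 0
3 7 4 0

Case x3 = True:
Case x1 = False:
The clause (x6) is unit, so x6 = True.
The clause (¬x5) is unit, so x5 = False.
The clause (¬x2) is unit, so x2 = False.
The clause (¬x7) is unit, so x7 = False.
The clause (x4) is unit, so x4 = True.
Every clause now holds.

x1=False, x2=False, x3=True, x4=True, x5=False, x6=True, x7=False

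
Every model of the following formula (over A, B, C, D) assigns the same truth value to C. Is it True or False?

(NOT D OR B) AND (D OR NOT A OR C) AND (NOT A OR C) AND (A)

Suppose C = false.
(NOT A) alone gives A = false.
But (A) is also a unit clause — contradiction.
So every satisfying assignment has C = True.

True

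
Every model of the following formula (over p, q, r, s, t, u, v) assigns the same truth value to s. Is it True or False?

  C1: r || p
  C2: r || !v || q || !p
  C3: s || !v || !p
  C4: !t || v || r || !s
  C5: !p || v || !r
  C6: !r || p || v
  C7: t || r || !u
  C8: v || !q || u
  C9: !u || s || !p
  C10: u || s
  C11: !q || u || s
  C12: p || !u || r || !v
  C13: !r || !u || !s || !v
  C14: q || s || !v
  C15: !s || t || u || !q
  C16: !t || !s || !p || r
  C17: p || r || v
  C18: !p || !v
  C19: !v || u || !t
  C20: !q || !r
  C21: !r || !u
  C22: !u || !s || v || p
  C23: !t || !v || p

True

Suppose s = false.
Unit clause (u) forces u = true.
Unit clause (!p) forces p = false.
Unit clause (r) forces r = true.
Now (!r) is unsatisfied and unit — conflict.
So every satisfying assignment has s = True.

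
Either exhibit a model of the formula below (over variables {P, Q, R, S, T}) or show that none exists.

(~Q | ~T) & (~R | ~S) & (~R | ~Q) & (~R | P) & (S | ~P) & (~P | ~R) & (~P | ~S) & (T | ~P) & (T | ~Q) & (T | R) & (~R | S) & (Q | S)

P: 0, Q: 0, R: 0, S: 1, T: 1

Try Q = 0.
Unit clause (S) forces S = 1.
Unit clause (~R) forces R = 0.
Unit clause (~P) forces P = 0.
Unit clause (T) forces T = 1.
All clauses are satisfied.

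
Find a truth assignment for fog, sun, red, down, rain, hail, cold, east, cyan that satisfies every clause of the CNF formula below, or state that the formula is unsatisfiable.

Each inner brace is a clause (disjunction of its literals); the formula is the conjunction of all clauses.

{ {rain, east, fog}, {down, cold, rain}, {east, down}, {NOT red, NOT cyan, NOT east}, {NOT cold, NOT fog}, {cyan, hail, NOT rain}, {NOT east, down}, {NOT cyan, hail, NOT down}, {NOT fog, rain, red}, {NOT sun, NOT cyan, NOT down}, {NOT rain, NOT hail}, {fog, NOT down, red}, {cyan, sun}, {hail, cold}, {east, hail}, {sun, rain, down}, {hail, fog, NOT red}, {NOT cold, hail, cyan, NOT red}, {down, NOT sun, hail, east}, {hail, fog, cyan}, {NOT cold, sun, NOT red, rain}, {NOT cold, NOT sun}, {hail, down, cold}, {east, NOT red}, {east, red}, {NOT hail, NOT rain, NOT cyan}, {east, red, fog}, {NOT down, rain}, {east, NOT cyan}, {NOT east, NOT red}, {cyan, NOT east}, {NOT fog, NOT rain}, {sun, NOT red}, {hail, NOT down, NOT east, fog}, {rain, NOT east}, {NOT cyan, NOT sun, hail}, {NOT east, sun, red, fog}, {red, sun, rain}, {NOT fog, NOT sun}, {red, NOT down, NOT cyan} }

Branch on east: set east = true.
The clause (down) is unit, so down = true.
The clause (rain) is unit, so rain = true.
The clause (NOT hail) is unit, so hail = false.
The clause (cyan) is unit, so cyan = true.
But (NOT cyan) is also a unit clause — contradiction.
So east must be the other value — set east = false.
The clause (down) is unit, so down = true.
The clause (hail) is unit, so hail = true.
The clause (NOT rain) is unit, so rain = false.
But (rain) is also a unit clause — contradiction.
Both values of east lead to a conflict.

UNSATISFIABLE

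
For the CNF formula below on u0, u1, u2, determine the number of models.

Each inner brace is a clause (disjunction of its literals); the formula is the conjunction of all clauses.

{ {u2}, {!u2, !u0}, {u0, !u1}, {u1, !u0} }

1

There are 2^3 = 8 truth assignments over (u0, u1, u2).
Split on u1. With u1 = true, the clauses containing u1 are satisfied and !u1 drops from the rest; 0 of the 2^2 = 4 assignments to the other variables satisfy what remains.
With u1 = false, by the same count on the reduced clause set, 1 assignment works.
(One model: u0=F, u1=F, u2=T.)
Total: 0 + 1 = 1.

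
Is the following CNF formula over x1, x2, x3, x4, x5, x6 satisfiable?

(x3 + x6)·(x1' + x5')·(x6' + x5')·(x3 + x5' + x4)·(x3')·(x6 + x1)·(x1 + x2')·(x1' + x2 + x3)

Satisfiable

From the singleton clause (x3'), x3 = 0.
From the singleton clause (x6), x6 = 1.
From the singleton clause (x5'), x5 = 0.
Suppose x1 = 1.
From the singleton clause (x2), x2 = 1.
No clause remains; x4 is free.
A satisfying assignment: x1=1,  x2=1,  x3=0,  x4=0,  x5=0,  x6=1.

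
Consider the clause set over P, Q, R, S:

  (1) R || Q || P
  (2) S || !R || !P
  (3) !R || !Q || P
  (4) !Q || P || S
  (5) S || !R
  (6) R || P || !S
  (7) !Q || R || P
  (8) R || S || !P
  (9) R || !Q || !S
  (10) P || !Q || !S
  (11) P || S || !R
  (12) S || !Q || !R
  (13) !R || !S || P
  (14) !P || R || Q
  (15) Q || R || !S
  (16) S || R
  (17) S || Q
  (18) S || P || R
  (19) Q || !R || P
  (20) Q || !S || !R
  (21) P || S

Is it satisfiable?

Yes, satisfiable

Try S = true.
Try R = true.
Unit clause (P) forces P = true.
Unit clause (Q) forces Q = true.
Every clause now holds.
A satisfying assignment: P ↦ true; Q ↦ true; R ↦ true; S ↦ true.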